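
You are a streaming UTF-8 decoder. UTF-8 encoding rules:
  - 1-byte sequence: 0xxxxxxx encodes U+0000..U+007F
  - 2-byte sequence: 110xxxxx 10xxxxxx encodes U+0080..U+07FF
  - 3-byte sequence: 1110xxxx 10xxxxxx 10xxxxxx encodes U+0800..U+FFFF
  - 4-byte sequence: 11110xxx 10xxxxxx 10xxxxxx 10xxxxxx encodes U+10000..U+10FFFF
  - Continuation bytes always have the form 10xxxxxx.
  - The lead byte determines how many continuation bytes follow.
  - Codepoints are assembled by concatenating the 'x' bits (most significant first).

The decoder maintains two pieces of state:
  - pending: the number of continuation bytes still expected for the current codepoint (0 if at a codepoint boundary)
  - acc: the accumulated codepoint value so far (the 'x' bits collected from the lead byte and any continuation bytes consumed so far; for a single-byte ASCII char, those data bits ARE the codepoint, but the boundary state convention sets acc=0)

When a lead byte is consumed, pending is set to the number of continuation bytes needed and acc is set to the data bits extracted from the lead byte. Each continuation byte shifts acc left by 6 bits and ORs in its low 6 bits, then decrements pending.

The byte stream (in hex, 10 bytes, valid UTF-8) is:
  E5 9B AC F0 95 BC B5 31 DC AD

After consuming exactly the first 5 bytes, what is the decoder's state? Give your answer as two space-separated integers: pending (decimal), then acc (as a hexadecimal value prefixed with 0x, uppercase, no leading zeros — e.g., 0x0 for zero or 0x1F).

Byte[0]=E5: 3-byte lead. pending=2, acc=0x5
Byte[1]=9B: continuation. acc=(acc<<6)|0x1B=0x15B, pending=1
Byte[2]=AC: continuation. acc=(acc<<6)|0x2C=0x56EC, pending=0
Byte[3]=F0: 4-byte lead. pending=3, acc=0x0
Byte[4]=95: continuation. acc=(acc<<6)|0x15=0x15, pending=2

Answer: 2 0x15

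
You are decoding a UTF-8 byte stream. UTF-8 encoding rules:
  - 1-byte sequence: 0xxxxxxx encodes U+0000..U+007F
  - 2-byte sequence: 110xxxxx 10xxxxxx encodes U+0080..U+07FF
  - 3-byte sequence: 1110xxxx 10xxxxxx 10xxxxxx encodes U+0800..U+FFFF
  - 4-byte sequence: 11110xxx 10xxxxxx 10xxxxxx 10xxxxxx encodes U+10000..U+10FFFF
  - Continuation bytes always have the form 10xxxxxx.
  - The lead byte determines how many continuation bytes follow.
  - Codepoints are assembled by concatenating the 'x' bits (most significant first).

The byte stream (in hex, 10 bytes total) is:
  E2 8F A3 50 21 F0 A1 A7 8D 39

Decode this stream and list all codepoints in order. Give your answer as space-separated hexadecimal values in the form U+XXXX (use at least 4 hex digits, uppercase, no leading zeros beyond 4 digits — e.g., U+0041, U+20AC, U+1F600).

Byte[0]=E2: 3-byte lead, need 2 cont bytes. acc=0x2
Byte[1]=8F: continuation. acc=(acc<<6)|0x0F=0x8F
Byte[2]=A3: continuation. acc=(acc<<6)|0x23=0x23E3
Completed: cp=U+23E3 (starts at byte 0)
Byte[3]=50: 1-byte ASCII. cp=U+0050
Byte[4]=21: 1-byte ASCII. cp=U+0021
Byte[5]=F0: 4-byte lead, need 3 cont bytes. acc=0x0
Byte[6]=A1: continuation. acc=(acc<<6)|0x21=0x21
Byte[7]=A7: continuation. acc=(acc<<6)|0x27=0x867
Byte[8]=8D: continuation. acc=(acc<<6)|0x0D=0x219CD
Completed: cp=U+219CD (starts at byte 5)
Byte[9]=39: 1-byte ASCII. cp=U+0039

Answer: U+23E3 U+0050 U+0021 U+219CD U+0039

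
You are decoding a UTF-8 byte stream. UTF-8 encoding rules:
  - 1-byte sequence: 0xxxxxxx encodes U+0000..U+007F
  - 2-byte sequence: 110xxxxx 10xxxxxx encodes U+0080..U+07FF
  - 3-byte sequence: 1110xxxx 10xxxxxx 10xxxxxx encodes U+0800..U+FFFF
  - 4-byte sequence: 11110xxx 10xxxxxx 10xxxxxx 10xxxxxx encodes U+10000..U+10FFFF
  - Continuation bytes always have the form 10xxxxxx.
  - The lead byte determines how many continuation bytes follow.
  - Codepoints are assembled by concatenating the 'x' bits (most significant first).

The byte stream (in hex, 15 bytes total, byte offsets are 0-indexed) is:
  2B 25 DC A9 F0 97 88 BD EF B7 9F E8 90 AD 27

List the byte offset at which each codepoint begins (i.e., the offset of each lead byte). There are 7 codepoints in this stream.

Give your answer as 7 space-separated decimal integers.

Byte[0]=2B: 1-byte ASCII. cp=U+002B
Byte[1]=25: 1-byte ASCII. cp=U+0025
Byte[2]=DC: 2-byte lead, need 1 cont bytes. acc=0x1C
Byte[3]=A9: continuation. acc=(acc<<6)|0x29=0x729
Completed: cp=U+0729 (starts at byte 2)
Byte[4]=F0: 4-byte lead, need 3 cont bytes. acc=0x0
Byte[5]=97: continuation. acc=(acc<<6)|0x17=0x17
Byte[6]=88: continuation. acc=(acc<<6)|0x08=0x5C8
Byte[7]=BD: continuation. acc=(acc<<6)|0x3D=0x1723D
Completed: cp=U+1723D (starts at byte 4)
Byte[8]=EF: 3-byte lead, need 2 cont bytes. acc=0xF
Byte[9]=B7: continuation. acc=(acc<<6)|0x37=0x3F7
Byte[10]=9F: continuation. acc=(acc<<6)|0x1F=0xFDDF
Completed: cp=U+FDDF (starts at byte 8)
Byte[11]=E8: 3-byte lead, need 2 cont bytes. acc=0x8
Byte[12]=90: continuation. acc=(acc<<6)|0x10=0x210
Byte[13]=AD: continuation. acc=(acc<<6)|0x2D=0x842D
Completed: cp=U+842D (starts at byte 11)
Byte[14]=27: 1-byte ASCII. cp=U+0027

Answer: 0 1 2 4 8 11 14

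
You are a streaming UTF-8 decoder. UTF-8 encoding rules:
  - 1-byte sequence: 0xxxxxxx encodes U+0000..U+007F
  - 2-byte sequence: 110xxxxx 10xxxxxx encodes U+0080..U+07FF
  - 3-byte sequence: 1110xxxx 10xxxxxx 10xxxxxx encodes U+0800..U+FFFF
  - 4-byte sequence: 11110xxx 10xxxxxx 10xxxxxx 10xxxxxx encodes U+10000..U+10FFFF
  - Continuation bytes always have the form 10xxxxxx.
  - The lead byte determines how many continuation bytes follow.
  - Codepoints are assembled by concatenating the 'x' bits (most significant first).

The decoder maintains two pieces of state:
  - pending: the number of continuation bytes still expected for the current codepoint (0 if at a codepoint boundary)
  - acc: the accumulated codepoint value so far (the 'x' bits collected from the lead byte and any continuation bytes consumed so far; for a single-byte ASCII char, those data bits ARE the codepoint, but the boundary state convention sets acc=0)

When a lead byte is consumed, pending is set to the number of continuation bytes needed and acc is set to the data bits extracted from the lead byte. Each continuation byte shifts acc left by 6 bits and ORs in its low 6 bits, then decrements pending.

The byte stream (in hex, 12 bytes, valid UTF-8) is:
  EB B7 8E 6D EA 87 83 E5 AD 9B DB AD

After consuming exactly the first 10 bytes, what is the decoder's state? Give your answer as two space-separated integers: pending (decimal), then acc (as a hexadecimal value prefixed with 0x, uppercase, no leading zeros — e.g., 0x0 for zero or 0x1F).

Byte[0]=EB: 3-byte lead. pending=2, acc=0xB
Byte[1]=B7: continuation. acc=(acc<<6)|0x37=0x2F7, pending=1
Byte[2]=8E: continuation. acc=(acc<<6)|0x0E=0xBDCE, pending=0
Byte[3]=6D: 1-byte. pending=0, acc=0x0
Byte[4]=EA: 3-byte lead. pending=2, acc=0xA
Byte[5]=87: continuation. acc=(acc<<6)|0x07=0x287, pending=1
Byte[6]=83: continuation. acc=(acc<<6)|0x03=0xA1C3, pending=0
Byte[7]=E5: 3-byte lead. pending=2, acc=0x5
Byte[8]=AD: continuation. acc=(acc<<6)|0x2D=0x16D, pending=1
Byte[9]=9B: continuation. acc=(acc<<6)|0x1B=0x5B5B, pending=0

Answer: 0 0x5B5B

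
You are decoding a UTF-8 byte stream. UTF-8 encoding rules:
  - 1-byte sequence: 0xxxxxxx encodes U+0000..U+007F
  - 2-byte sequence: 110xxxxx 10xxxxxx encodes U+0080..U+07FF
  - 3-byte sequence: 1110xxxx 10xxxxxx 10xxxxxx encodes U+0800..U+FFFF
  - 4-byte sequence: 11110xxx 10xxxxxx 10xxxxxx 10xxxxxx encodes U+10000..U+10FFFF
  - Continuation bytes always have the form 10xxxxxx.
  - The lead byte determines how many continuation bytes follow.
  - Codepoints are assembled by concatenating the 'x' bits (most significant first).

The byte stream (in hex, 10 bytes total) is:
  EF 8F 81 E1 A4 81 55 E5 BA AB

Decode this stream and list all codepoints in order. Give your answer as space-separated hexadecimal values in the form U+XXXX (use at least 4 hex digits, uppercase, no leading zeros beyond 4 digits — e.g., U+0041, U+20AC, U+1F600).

Byte[0]=EF: 3-byte lead, need 2 cont bytes. acc=0xF
Byte[1]=8F: continuation. acc=(acc<<6)|0x0F=0x3CF
Byte[2]=81: continuation. acc=(acc<<6)|0x01=0xF3C1
Completed: cp=U+F3C1 (starts at byte 0)
Byte[3]=E1: 3-byte lead, need 2 cont bytes. acc=0x1
Byte[4]=A4: continuation. acc=(acc<<6)|0x24=0x64
Byte[5]=81: continuation. acc=(acc<<6)|0x01=0x1901
Completed: cp=U+1901 (starts at byte 3)
Byte[6]=55: 1-byte ASCII. cp=U+0055
Byte[7]=E5: 3-byte lead, need 2 cont bytes. acc=0x5
Byte[8]=BA: continuation. acc=(acc<<6)|0x3A=0x17A
Byte[9]=AB: continuation. acc=(acc<<6)|0x2B=0x5EAB
Completed: cp=U+5EAB (starts at byte 7)

Answer: U+F3C1 U+1901 U+0055 U+5EAB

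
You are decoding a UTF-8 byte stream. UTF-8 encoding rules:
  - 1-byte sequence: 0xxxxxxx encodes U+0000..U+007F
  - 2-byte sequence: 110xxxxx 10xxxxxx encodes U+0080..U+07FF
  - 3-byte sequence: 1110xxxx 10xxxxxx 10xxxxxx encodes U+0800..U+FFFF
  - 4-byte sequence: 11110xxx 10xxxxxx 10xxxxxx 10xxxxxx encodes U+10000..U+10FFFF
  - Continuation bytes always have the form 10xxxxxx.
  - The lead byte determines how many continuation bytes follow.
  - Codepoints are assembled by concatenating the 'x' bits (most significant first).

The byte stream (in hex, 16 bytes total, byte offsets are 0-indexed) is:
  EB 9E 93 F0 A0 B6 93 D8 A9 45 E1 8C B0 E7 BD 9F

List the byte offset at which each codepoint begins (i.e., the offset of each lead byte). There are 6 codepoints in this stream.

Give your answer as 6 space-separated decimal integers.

Byte[0]=EB: 3-byte lead, need 2 cont bytes. acc=0xB
Byte[1]=9E: continuation. acc=(acc<<6)|0x1E=0x2DE
Byte[2]=93: continuation. acc=(acc<<6)|0x13=0xB793
Completed: cp=U+B793 (starts at byte 0)
Byte[3]=F0: 4-byte lead, need 3 cont bytes. acc=0x0
Byte[4]=A0: continuation. acc=(acc<<6)|0x20=0x20
Byte[5]=B6: continuation. acc=(acc<<6)|0x36=0x836
Byte[6]=93: continuation. acc=(acc<<6)|0x13=0x20D93
Completed: cp=U+20D93 (starts at byte 3)
Byte[7]=D8: 2-byte lead, need 1 cont bytes. acc=0x18
Byte[8]=A9: continuation. acc=(acc<<6)|0x29=0x629
Completed: cp=U+0629 (starts at byte 7)
Byte[9]=45: 1-byte ASCII. cp=U+0045
Byte[10]=E1: 3-byte lead, need 2 cont bytes. acc=0x1
Byte[11]=8C: continuation. acc=(acc<<6)|0x0C=0x4C
Byte[12]=B0: continuation. acc=(acc<<6)|0x30=0x1330
Completed: cp=U+1330 (starts at byte 10)
Byte[13]=E7: 3-byte lead, need 2 cont bytes. acc=0x7
Byte[14]=BD: continuation. acc=(acc<<6)|0x3D=0x1FD
Byte[15]=9F: continuation. acc=(acc<<6)|0x1F=0x7F5F
Completed: cp=U+7F5F (starts at byte 13)

Answer: 0 3 7 9 10 13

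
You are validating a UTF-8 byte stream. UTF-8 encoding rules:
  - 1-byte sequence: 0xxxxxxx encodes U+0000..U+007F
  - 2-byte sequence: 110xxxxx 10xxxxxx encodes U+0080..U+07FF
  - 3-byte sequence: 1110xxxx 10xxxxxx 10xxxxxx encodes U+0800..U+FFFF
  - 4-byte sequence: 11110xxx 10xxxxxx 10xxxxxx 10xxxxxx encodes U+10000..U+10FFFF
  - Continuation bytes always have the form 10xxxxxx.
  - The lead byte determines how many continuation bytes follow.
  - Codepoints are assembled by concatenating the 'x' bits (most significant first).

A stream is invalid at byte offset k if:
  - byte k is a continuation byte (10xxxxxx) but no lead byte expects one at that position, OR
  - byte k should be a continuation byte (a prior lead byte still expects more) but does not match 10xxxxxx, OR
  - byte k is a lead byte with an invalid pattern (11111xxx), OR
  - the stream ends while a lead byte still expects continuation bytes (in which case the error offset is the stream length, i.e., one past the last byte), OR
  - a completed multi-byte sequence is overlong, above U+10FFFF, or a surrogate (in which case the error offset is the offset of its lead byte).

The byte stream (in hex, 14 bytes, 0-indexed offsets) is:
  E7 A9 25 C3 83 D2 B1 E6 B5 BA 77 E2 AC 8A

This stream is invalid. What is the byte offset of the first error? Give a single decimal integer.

Byte[0]=E7: 3-byte lead, need 2 cont bytes. acc=0x7
Byte[1]=A9: continuation. acc=(acc<<6)|0x29=0x1E9
Byte[2]=25: expected 10xxxxxx continuation. INVALID

Answer: 2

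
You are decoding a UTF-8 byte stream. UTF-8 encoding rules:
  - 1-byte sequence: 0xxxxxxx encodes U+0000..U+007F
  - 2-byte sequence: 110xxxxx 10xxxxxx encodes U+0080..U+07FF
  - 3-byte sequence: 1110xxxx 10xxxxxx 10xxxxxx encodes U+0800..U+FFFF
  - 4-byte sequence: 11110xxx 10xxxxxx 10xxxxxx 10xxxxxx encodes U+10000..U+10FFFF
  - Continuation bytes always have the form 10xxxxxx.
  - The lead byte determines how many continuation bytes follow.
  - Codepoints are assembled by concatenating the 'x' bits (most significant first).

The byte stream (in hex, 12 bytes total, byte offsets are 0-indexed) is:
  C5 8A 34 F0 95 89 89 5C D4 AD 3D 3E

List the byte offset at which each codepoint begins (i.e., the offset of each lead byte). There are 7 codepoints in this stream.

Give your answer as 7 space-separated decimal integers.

Answer: 0 2 3 7 8 10 11

Derivation:
Byte[0]=C5: 2-byte lead, need 1 cont bytes. acc=0x5
Byte[1]=8A: continuation. acc=(acc<<6)|0x0A=0x14A
Completed: cp=U+014A (starts at byte 0)
Byte[2]=34: 1-byte ASCII. cp=U+0034
Byte[3]=F0: 4-byte lead, need 3 cont bytes. acc=0x0
Byte[4]=95: continuation. acc=(acc<<6)|0x15=0x15
Byte[5]=89: continuation. acc=(acc<<6)|0x09=0x549
Byte[6]=89: continuation. acc=(acc<<6)|0x09=0x15249
Completed: cp=U+15249 (starts at byte 3)
Byte[7]=5C: 1-byte ASCII. cp=U+005C
Byte[8]=D4: 2-byte lead, need 1 cont bytes. acc=0x14
Byte[9]=AD: continuation. acc=(acc<<6)|0x2D=0x52D
Completed: cp=U+052D (starts at byte 8)
Byte[10]=3D: 1-byte ASCII. cp=U+003D
Byte[11]=3E: 1-byte ASCII. cp=U+003E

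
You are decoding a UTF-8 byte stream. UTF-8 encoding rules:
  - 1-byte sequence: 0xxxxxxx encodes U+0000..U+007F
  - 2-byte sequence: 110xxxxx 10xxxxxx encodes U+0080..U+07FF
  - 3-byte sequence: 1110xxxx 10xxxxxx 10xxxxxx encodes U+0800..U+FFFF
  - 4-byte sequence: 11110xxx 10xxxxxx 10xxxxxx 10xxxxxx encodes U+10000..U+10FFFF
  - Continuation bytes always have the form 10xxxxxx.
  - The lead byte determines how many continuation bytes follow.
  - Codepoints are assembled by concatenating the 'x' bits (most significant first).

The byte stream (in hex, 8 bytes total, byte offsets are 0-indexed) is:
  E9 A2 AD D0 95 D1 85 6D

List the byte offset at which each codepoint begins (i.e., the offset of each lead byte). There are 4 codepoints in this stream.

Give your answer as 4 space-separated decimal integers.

Answer: 0 3 5 7

Derivation:
Byte[0]=E9: 3-byte lead, need 2 cont bytes. acc=0x9
Byte[1]=A2: continuation. acc=(acc<<6)|0x22=0x262
Byte[2]=AD: continuation. acc=(acc<<6)|0x2D=0x98AD
Completed: cp=U+98AD (starts at byte 0)
Byte[3]=D0: 2-byte lead, need 1 cont bytes. acc=0x10
Byte[4]=95: continuation. acc=(acc<<6)|0x15=0x415
Completed: cp=U+0415 (starts at byte 3)
Byte[5]=D1: 2-byte lead, need 1 cont bytes. acc=0x11
Byte[6]=85: continuation. acc=(acc<<6)|0x05=0x445
Completed: cp=U+0445 (starts at byte 5)
Byte[7]=6D: 1-byte ASCII. cp=U+006D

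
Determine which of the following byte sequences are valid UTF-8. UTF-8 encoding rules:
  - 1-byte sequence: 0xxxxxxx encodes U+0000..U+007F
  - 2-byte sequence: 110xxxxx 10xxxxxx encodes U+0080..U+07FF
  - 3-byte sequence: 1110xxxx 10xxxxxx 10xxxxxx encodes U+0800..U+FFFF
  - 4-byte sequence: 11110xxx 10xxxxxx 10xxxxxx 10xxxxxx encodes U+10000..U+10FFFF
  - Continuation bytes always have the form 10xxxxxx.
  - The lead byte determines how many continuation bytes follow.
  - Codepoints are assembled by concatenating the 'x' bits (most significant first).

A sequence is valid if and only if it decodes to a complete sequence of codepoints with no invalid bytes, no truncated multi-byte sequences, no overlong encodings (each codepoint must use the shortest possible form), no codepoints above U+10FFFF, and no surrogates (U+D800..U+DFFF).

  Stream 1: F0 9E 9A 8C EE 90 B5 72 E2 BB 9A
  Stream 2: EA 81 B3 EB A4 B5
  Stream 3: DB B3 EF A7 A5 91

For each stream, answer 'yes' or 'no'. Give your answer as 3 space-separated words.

Answer: yes yes no

Derivation:
Stream 1: decodes cleanly. VALID
Stream 2: decodes cleanly. VALID
Stream 3: error at byte offset 5. INVALID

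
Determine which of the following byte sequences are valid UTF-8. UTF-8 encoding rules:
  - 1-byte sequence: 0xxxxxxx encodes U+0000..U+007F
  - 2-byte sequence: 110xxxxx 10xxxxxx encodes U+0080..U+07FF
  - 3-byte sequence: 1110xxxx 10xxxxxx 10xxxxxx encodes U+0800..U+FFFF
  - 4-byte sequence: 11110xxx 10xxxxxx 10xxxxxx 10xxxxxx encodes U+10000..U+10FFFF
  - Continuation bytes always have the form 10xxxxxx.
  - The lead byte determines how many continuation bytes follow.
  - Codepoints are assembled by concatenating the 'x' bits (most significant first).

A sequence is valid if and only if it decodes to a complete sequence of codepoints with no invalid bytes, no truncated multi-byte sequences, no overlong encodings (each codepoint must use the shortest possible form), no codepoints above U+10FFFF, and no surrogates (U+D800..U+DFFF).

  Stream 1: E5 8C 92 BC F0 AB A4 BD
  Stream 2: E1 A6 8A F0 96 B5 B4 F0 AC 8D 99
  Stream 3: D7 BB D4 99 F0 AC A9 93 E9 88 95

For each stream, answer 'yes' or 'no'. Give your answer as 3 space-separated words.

Stream 1: error at byte offset 3. INVALID
Stream 2: decodes cleanly. VALID
Stream 3: decodes cleanly. VALID

Answer: no yes yes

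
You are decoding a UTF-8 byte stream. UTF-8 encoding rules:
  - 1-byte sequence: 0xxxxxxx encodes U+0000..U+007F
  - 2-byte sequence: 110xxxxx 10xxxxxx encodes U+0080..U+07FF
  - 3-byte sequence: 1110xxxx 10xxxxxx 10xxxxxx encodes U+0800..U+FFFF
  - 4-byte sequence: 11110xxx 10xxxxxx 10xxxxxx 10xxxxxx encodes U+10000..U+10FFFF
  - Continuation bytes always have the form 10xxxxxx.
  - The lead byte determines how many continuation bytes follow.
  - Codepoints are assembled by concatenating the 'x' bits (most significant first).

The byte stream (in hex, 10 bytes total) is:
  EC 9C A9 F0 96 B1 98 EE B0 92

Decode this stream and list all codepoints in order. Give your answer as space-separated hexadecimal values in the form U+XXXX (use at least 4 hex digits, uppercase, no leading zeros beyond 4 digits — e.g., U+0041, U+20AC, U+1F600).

Answer: U+C729 U+16C58 U+EC12

Derivation:
Byte[0]=EC: 3-byte lead, need 2 cont bytes. acc=0xC
Byte[1]=9C: continuation. acc=(acc<<6)|0x1C=0x31C
Byte[2]=A9: continuation. acc=(acc<<6)|0x29=0xC729
Completed: cp=U+C729 (starts at byte 0)
Byte[3]=F0: 4-byte lead, need 3 cont bytes. acc=0x0
Byte[4]=96: continuation. acc=(acc<<6)|0x16=0x16
Byte[5]=B1: continuation. acc=(acc<<6)|0x31=0x5B1
Byte[6]=98: continuation. acc=(acc<<6)|0x18=0x16C58
Completed: cp=U+16C58 (starts at byte 3)
Byte[7]=EE: 3-byte lead, need 2 cont bytes. acc=0xE
Byte[8]=B0: continuation. acc=(acc<<6)|0x30=0x3B0
Byte[9]=92: continuation. acc=(acc<<6)|0x12=0xEC12
Completed: cp=U+EC12 (starts at byte 7)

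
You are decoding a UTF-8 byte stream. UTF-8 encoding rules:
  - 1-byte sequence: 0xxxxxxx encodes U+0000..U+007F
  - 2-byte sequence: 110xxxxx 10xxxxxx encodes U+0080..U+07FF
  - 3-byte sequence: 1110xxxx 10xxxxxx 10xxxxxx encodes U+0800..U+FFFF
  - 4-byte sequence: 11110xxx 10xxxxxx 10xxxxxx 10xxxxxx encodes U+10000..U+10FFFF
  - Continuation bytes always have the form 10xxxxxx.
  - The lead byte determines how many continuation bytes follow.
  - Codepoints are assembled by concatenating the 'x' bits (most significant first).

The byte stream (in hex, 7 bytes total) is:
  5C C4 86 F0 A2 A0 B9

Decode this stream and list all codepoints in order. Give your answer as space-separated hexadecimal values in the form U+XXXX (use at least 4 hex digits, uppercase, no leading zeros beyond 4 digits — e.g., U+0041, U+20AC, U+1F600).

Byte[0]=5C: 1-byte ASCII. cp=U+005C
Byte[1]=C4: 2-byte lead, need 1 cont bytes. acc=0x4
Byte[2]=86: continuation. acc=(acc<<6)|0x06=0x106
Completed: cp=U+0106 (starts at byte 1)
Byte[3]=F0: 4-byte lead, need 3 cont bytes. acc=0x0
Byte[4]=A2: continuation. acc=(acc<<6)|0x22=0x22
Byte[5]=A0: continuation. acc=(acc<<6)|0x20=0x8A0
Byte[6]=B9: continuation. acc=(acc<<6)|0x39=0x22839
Completed: cp=U+22839 (starts at byte 3)

Answer: U+005C U+0106 U+22839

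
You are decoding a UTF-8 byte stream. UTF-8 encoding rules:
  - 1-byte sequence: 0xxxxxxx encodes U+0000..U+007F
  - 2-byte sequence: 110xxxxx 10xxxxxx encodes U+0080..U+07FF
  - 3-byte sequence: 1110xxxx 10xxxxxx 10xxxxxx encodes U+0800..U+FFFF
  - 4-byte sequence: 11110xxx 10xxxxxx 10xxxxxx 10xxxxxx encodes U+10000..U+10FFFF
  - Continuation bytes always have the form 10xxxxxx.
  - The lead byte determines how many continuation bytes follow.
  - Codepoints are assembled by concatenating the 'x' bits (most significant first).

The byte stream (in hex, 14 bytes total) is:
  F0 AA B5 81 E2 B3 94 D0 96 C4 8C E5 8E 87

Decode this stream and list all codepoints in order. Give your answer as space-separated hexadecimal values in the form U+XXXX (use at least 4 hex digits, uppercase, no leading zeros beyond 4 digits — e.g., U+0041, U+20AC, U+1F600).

Answer: U+2AD41 U+2CD4 U+0416 U+010C U+5387

Derivation:
Byte[0]=F0: 4-byte lead, need 3 cont bytes. acc=0x0
Byte[1]=AA: continuation. acc=(acc<<6)|0x2A=0x2A
Byte[2]=B5: continuation. acc=(acc<<6)|0x35=0xAB5
Byte[3]=81: continuation. acc=(acc<<6)|0x01=0x2AD41
Completed: cp=U+2AD41 (starts at byte 0)
Byte[4]=E2: 3-byte lead, need 2 cont bytes. acc=0x2
Byte[5]=B3: continuation. acc=(acc<<6)|0x33=0xB3
Byte[6]=94: continuation. acc=(acc<<6)|0x14=0x2CD4
Completed: cp=U+2CD4 (starts at byte 4)
Byte[7]=D0: 2-byte lead, need 1 cont bytes. acc=0x10
Byte[8]=96: continuation. acc=(acc<<6)|0x16=0x416
Completed: cp=U+0416 (starts at byte 7)
Byte[9]=C4: 2-byte lead, need 1 cont bytes. acc=0x4
Byte[10]=8C: continuation. acc=(acc<<6)|0x0C=0x10C
Completed: cp=U+010C (starts at byte 9)
Byte[11]=E5: 3-byte lead, need 2 cont bytes. acc=0x5
Byte[12]=8E: continuation. acc=(acc<<6)|0x0E=0x14E
Byte[13]=87: continuation. acc=(acc<<6)|0x07=0x5387
Completed: cp=U+5387 (starts at byte 11)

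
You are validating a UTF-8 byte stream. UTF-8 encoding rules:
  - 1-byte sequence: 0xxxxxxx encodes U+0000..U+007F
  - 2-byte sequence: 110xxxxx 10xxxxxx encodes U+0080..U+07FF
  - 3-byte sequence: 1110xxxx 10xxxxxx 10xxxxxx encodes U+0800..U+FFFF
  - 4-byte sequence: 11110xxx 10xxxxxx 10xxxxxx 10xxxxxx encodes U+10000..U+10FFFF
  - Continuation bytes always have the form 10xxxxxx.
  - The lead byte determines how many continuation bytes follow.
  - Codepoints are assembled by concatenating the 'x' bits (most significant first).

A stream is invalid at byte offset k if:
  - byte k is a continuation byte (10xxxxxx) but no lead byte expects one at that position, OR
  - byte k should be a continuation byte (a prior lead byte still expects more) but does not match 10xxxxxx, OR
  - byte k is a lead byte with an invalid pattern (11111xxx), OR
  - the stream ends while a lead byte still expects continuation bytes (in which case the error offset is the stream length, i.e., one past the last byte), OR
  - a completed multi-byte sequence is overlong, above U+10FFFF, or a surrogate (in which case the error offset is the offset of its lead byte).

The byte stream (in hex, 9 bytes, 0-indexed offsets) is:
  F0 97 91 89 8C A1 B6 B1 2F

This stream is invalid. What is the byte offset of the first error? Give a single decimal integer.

Byte[0]=F0: 4-byte lead, need 3 cont bytes. acc=0x0
Byte[1]=97: continuation. acc=(acc<<6)|0x17=0x17
Byte[2]=91: continuation. acc=(acc<<6)|0x11=0x5D1
Byte[3]=89: continuation. acc=(acc<<6)|0x09=0x17449
Completed: cp=U+17449 (starts at byte 0)
Byte[4]=8C: INVALID lead byte (not 0xxx/110x/1110/11110)

Answer: 4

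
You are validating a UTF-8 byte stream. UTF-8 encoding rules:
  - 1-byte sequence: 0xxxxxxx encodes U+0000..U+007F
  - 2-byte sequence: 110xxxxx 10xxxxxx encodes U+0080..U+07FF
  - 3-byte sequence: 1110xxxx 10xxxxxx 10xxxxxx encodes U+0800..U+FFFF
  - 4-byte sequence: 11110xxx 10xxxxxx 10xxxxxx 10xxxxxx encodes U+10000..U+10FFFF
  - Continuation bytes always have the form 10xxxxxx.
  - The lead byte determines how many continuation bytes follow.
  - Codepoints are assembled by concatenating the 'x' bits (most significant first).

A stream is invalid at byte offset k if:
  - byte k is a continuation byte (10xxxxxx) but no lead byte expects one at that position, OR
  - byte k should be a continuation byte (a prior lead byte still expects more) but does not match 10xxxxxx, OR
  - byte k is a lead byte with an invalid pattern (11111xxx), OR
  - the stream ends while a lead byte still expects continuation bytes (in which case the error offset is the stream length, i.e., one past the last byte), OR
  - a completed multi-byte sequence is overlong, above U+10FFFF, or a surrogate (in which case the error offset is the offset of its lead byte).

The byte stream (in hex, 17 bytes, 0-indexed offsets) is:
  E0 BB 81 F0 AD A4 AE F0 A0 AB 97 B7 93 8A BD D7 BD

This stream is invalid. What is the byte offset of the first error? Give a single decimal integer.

Byte[0]=E0: 3-byte lead, need 2 cont bytes. acc=0x0
Byte[1]=BB: continuation. acc=(acc<<6)|0x3B=0x3B
Byte[2]=81: continuation. acc=(acc<<6)|0x01=0xEC1
Completed: cp=U+0EC1 (starts at byte 0)
Byte[3]=F0: 4-byte lead, need 3 cont bytes. acc=0x0
Byte[4]=AD: continuation. acc=(acc<<6)|0x2D=0x2D
Byte[5]=A4: continuation. acc=(acc<<6)|0x24=0xB64
Byte[6]=AE: continuation. acc=(acc<<6)|0x2E=0x2D92E
Completed: cp=U+2D92E (starts at byte 3)
Byte[7]=F0: 4-byte lead, need 3 cont bytes. acc=0x0
Byte[8]=A0: continuation. acc=(acc<<6)|0x20=0x20
Byte[9]=AB: continuation. acc=(acc<<6)|0x2B=0x82B
Byte[10]=97: continuation. acc=(acc<<6)|0x17=0x20AD7
Completed: cp=U+20AD7 (starts at byte 7)
Byte[11]=B7: INVALID lead byte (not 0xxx/110x/1110/11110)

Answer: 11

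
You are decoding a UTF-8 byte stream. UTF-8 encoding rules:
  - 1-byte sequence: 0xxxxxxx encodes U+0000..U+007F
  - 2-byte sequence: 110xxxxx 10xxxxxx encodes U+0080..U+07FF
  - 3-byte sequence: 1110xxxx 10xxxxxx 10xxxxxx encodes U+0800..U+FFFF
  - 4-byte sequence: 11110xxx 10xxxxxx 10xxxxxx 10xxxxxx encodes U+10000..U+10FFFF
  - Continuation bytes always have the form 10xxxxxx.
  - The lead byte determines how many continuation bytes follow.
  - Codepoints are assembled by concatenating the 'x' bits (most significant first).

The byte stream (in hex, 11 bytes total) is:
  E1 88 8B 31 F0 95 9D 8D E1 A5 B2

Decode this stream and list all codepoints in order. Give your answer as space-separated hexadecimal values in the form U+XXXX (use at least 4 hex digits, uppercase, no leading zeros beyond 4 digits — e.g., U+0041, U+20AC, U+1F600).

Answer: U+120B U+0031 U+1574D U+1972

Derivation:
Byte[0]=E1: 3-byte lead, need 2 cont bytes. acc=0x1
Byte[1]=88: continuation. acc=(acc<<6)|0x08=0x48
Byte[2]=8B: continuation. acc=(acc<<6)|0x0B=0x120B
Completed: cp=U+120B (starts at byte 0)
Byte[3]=31: 1-byte ASCII. cp=U+0031
Byte[4]=F0: 4-byte lead, need 3 cont bytes. acc=0x0
Byte[5]=95: continuation. acc=(acc<<6)|0x15=0x15
Byte[6]=9D: continuation. acc=(acc<<6)|0x1D=0x55D
Byte[7]=8D: continuation. acc=(acc<<6)|0x0D=0x1574D
Completed: cp=U+1574D (starts at byte 4)
Byte[8]=E1: 3-byte lead, need 2 cont bytes. acc=0x1
Byte[9]=A5: continuation. acc=(acc<<6)|0x25=0x65
Byte[10]=B2: continuation. acc=(acc<<6)|0x32=0x1972
Completed: cp=U+1972 (starts at byte 8)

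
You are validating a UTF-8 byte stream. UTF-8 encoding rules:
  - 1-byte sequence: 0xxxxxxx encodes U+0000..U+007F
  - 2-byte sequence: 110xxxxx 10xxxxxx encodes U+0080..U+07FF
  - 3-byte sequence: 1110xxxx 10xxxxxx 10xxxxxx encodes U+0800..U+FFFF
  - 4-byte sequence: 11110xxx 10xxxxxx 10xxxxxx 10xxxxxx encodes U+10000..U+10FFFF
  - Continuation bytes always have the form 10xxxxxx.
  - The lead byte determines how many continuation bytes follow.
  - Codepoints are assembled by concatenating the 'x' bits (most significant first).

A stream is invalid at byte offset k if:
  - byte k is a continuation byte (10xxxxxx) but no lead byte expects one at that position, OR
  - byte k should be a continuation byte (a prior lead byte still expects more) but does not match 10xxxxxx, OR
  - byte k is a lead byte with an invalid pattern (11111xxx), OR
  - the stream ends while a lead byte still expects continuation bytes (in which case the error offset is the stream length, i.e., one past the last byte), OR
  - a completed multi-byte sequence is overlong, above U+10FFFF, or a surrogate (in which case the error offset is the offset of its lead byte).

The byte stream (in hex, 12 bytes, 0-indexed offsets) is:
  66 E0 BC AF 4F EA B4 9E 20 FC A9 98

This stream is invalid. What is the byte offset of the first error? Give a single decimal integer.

Byte[0]=66: 1-byte ASCII. cp=U+0066
Byte[1]=E0: 3-byte lead, need 2 cont bytes. acc=0x0
Byte[2]=BC: continuation. acc=(acc<<6)|0x3C=0x3C
Byte[3]=AF: continuation. acc=(acc<<6)|0x2F=0xF2F
Completed: cp=U+0F2F (starts at byte 1)
Byte[4]=4F: 1-byte ASCII. cp=U+004F
Byte[5]=EA: 3-byte lead, need 2 cont bytes. acc=0xA
Byte[6]=B4: continuation. acc=(acc<<6)|0x34=0x2B4
Byte[7]=9E: continuation. acc=(acc<<6)|0x1E=0xAD1E
Completed: cp=U+AD1E (starts at byte 5)
Byte[8]=20: 1-byte ASCII. cp=U+0020
Byte[9]=FC: INVALID lead byte (not 0xxx/110x/1110/11110)

Answer: 9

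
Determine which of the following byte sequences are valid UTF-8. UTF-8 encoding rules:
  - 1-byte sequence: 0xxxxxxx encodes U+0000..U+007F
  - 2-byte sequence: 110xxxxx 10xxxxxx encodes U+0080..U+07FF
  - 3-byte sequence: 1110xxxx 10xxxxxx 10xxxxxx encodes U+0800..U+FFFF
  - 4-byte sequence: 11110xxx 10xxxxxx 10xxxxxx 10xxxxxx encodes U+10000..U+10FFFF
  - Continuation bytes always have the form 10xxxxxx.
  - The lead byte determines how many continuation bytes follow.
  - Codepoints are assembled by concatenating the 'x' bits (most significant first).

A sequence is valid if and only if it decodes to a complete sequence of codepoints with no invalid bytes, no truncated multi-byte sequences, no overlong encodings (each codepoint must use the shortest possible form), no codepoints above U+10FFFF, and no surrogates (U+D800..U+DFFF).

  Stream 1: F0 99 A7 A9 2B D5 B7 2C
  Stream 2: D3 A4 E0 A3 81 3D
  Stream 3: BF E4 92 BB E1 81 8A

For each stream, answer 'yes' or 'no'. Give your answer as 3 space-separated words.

Stream 1: decodes cleanly. VALID
Stream 2: decodes cleanly. VALID
Stream 3: error at byte offset 0. INVALID

Answer: yes yes no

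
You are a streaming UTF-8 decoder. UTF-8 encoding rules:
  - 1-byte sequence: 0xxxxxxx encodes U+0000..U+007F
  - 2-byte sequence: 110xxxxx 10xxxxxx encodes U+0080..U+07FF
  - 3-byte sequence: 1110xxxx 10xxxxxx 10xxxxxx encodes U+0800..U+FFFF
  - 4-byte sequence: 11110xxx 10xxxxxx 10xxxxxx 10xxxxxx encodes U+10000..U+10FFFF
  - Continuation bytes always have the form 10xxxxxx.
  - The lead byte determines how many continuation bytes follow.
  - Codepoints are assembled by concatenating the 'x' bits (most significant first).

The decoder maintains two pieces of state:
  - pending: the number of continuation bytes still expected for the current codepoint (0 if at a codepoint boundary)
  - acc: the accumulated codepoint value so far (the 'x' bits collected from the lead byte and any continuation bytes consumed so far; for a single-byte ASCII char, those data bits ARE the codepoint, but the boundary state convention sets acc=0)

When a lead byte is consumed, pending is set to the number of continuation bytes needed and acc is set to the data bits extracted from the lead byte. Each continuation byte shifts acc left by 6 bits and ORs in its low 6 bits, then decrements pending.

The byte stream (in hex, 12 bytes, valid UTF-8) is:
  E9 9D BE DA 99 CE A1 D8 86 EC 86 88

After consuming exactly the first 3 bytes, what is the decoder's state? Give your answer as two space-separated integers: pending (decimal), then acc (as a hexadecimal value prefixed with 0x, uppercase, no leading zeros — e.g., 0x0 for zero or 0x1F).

Byte[0]=E9: 3-byte lead. pending=2, acc=0x9
Byte[1]=9D: continuation. acc=(acc<<6)|0x1D=0x25D, pending=1
Byte[2]=BE: continuation. acc=(acc<<6)|0x3E=0x977E, pending=0

Answer: 0 0x977E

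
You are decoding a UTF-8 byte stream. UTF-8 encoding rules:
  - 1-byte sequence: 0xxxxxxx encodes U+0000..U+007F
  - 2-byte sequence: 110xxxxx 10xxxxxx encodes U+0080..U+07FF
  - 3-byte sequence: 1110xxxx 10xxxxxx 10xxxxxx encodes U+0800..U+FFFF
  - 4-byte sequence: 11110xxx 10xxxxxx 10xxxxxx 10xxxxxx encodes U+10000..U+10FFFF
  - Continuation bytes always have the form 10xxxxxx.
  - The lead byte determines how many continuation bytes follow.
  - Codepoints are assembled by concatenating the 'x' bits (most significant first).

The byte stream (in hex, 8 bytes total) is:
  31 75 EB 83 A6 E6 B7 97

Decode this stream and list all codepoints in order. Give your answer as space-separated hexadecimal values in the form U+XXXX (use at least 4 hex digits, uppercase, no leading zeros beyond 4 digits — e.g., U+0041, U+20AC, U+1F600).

Answer: U+0031 U+0075 U+B0E6 U+6DD7

Derivation:
Byte[0]=31: 1-byte ASCII. cp=U+0031
Byte[1]=75: 1-byte ASCII. cp=U+0075
Byte[2]=EB: 3-byte lead, need 2 cont bytes. acc=0xB
Byte[3]=83: continuation. acc=(acc<<6)|0x03=0x2C3
Byte[4]=A6: continuation. acc=(acc<<6)|0x26=0xB0E6
Completed: cp=U+B0E6 (starts at byte 2)
Byte[5]=E6: 3-byte lead, need 2 cont bytes. acc=0x6
Byte[6]=B7: continuation. acc=(acc<<6)|0x37=0x1B7
Byte[7]=97: continuation. acc=(acc<<6)|0x17=0x6DD7
Completed: cp=U+6DD7 (starts at byte 5)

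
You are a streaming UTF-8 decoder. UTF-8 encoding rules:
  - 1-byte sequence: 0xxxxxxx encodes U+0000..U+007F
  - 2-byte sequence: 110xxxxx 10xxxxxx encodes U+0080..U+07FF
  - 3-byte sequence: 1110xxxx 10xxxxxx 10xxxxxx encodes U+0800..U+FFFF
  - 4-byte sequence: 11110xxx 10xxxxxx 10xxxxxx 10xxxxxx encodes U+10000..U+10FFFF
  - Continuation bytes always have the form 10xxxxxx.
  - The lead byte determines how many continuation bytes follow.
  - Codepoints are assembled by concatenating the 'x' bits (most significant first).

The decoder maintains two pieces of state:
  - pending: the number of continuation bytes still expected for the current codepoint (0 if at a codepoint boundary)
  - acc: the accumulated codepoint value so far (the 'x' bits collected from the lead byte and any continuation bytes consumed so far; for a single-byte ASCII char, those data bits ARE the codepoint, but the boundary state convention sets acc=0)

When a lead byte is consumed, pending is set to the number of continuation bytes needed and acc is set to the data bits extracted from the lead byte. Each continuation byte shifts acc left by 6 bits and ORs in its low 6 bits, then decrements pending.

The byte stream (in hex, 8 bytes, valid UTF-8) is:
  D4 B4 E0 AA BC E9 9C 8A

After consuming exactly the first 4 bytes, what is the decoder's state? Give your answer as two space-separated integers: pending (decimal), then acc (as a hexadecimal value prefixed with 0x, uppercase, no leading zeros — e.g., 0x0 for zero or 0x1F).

Answer: 1 0x2A

Derivation:
Byte[0]=D4: 2-byte lead. pending=1, acc=0x14
Byte[1]=B4: continuation. acc=(acc<<6)|0x34=0x534, pending=0
Byte[2]=E0: 3-byte lead. pending=2, acc=0x0
Byte[3]=AA: continuation. acc=(acc<<6)|0x2A=0x2A, pending=1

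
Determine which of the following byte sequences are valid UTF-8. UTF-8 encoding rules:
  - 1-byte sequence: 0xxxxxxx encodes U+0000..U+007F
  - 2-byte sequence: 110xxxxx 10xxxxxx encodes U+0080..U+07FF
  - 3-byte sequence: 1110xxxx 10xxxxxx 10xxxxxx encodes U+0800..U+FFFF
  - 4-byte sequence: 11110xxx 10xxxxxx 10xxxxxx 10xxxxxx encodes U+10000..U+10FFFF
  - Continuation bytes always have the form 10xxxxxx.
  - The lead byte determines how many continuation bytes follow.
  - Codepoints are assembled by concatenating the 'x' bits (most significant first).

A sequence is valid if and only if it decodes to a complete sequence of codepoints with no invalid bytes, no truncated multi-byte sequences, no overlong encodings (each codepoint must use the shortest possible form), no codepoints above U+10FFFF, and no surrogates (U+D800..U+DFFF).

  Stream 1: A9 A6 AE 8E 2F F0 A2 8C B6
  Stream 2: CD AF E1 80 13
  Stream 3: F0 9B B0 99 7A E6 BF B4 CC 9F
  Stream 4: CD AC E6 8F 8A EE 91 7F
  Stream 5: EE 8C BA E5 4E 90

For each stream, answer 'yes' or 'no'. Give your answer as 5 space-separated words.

Stream 1: error at byte offset 0. INVALID
Stream 2: error at byte offset 4. INVALID
Stream 3: decodes cleanly. VALID
Stream 4: error at byte offset 7. INVALID
Stream 5: error at byte offset 4. INVALID

Answer: no no yes no no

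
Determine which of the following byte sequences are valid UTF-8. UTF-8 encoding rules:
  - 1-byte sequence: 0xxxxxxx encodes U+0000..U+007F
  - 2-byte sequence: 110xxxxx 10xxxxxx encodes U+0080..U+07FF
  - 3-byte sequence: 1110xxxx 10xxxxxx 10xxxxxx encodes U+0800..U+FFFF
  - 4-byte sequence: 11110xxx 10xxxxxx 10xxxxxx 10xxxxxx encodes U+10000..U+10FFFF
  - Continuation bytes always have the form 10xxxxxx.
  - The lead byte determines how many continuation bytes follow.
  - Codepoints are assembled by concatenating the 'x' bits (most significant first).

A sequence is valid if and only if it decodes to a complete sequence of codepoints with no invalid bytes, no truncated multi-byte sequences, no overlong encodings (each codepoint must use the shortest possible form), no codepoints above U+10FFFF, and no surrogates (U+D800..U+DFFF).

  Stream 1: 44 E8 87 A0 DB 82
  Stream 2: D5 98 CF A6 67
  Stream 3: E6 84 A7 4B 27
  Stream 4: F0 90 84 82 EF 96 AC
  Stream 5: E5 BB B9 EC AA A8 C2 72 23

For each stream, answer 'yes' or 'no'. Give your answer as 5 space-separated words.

Stream 1: decodes cleanly. VALID
Stream 2: decodes cleanly. VALID
Stream 3: decodes cleanly. VALID
Stream 4: decodes cleanly. VALID
Stream 5: error at byte offset 7. INVALID

Answer: yes yes yes yes no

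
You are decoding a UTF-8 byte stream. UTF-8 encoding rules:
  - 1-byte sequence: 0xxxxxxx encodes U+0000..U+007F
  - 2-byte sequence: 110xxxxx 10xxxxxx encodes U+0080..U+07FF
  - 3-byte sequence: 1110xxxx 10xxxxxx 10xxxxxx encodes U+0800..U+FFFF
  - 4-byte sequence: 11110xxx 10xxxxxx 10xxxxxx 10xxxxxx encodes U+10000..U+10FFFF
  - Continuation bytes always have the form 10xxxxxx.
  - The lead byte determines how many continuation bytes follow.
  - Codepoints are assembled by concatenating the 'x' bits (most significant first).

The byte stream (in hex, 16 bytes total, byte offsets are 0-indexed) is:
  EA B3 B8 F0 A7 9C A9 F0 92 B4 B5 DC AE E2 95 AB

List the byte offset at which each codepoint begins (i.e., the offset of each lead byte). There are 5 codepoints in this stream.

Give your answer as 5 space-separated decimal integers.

Answer: 0 3 7 11 13

Derivation:
Byte[0]=EA: 3-byte lead, need 2 cont bytes. acc=0xA
Byte[1]=B3: continuation. acc=(acc<<6)|0x33=0x2B3
Byte[2]=B8: continuation. acc=(acc<<6)|0x38=0xACF8
Completed: cp=U+ACF8 (starts at byte 0)
Byte[3]=F0: 4-byte lead, need 3 cont bytes. acc=0x0
Byte[4]=A7: continuation. acc=(acc<<6)|0x27=0x27
Byte[5]=9C: continuation. acc=(acc<<6)|0x1C=0x9DC
Byte[6]=A9: continuation. acc=(acc<<6)|0x29=0x27729
Completed: cp=U+27729 (starts at byte 3)
Byte[7]=F0: 4-byte lead, need 3 cont bytes. acc=0x0
Byte[8]=92: continuation. acc=(acc<<6)|0x12=0x12
Byte[9]=B4: continuation. acc=(acc<<6)|0x34=0x4B4
Byte[10]=B5: continuation. acc=(acc<<6)|0x35=0x12D35
Completed: cp=U+12D35 (starts at byte 7)
Byte[11]=DC: 2-byte lead, need 1 cont bytes. acc=0x1C
Byte[12]=AE: continuation. acc=(acc<<6)|0x2E=0x72E
Completed: cp=U+072E (starts at byte 11)
Byte[13]=E2: 3-byte lead, need 2 cont bytes. acc=0x2
Byte[14]=95: continuation. acc=(acc<<6)|0x15=0x95
Byte[15]=AB: continuation. acc=(acc<<6)|0x2B=0x256B
Completed: cp=U+256B (starts at byte 13)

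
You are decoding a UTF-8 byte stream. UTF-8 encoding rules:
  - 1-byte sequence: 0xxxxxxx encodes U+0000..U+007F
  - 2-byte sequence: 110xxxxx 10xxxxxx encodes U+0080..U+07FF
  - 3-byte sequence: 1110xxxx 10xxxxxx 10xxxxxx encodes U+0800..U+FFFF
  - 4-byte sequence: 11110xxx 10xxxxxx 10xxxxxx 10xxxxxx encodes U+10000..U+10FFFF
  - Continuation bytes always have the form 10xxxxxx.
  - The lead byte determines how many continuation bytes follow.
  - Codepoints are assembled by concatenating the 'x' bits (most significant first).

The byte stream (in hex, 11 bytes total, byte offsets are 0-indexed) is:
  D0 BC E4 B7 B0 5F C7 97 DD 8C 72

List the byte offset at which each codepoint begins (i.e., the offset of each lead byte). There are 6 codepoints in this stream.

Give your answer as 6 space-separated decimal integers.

Byte[0]=D0: 2-byte lead, need 1 cont bytes. acc=0x10
Byte[1]=BC: continuation. acc=(acc<<6)|0x3C=0x43C
Completed: cp=U+043C (starts at byte 0)
Byte[2]=E4: 3-byte lead, need 2 cont bytes. acc=0x4
Byte[3]=B7: continuation. acc=(acc<<6)|0x37=0x137
Byte[4]=B0: continuation. acc=(acc<<6)|0x30=0x4DF0
Completed: cp=U+4DF0 (starts at byte 2)
Byte[5]=5F: 1-byte ASCII. cp=U+005F
Byte[6]=C7: 2-byte lead, need 1 cont bytes. acc=0x7
Byte[7]=97: continuation. acc=(acc<<6)|0x17=0x1D7
Completed: cp=U+01D7 (starts at byte 6)
Byte[8]=DD: 2-byte lead, need 1 cont bytes. acc=0x1D
Byte[9]=8C: continuation. acc=(acc<<6)|0x0C=0x74C
Completed: cp=U+074C (starts at byte 8)
Byte[10]=72: 1-byte ASCII. cp=U+0072

Answer: 0 2 5 6 8 10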